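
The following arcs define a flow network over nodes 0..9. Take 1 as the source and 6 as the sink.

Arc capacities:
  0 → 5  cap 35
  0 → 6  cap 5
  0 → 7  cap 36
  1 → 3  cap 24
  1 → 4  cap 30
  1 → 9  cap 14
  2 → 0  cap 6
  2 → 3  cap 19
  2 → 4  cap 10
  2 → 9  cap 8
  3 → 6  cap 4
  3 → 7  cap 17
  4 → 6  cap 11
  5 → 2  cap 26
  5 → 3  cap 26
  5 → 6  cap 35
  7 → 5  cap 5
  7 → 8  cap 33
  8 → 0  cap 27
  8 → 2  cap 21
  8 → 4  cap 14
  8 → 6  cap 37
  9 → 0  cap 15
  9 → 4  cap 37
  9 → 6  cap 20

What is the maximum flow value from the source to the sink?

augment #1: 1→3→6 bottleneck 4, total now 4
augment #2: 1→4→6 bottleneck 11, total now 15
augment #3: 1→9→6 bottleneck 14, total now 29
augment #4: 1→3→7→5→6 bottleneck 5, total now 34
augment #5: 1→3→7→8→6 bottleneck 12, total now 46

Maximum flow value: 46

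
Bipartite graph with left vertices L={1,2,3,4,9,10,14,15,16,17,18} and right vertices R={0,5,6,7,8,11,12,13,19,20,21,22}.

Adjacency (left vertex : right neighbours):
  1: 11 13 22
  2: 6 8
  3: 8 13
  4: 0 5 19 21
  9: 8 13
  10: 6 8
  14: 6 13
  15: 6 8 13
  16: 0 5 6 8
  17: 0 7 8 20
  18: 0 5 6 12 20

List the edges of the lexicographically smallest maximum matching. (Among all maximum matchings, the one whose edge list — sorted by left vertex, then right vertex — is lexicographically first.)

Lex-smallest maximum matching: {(1,11), (2,6), (3,8), (4,0), (9,13), (16,5), (17,7), (18,12)}

|M| = 8 (so the lex-smallest maximum matching has 8 edges)
process left vertices in ascending order; for each, take the smallest-labelled available neighbour that still permits 8 edges overall, or leave it unmatched if none does
lex-smallest matching: {1-11, 2-6, 3-8, 4-0, 9-13, 16-5, 17-7, 18-12}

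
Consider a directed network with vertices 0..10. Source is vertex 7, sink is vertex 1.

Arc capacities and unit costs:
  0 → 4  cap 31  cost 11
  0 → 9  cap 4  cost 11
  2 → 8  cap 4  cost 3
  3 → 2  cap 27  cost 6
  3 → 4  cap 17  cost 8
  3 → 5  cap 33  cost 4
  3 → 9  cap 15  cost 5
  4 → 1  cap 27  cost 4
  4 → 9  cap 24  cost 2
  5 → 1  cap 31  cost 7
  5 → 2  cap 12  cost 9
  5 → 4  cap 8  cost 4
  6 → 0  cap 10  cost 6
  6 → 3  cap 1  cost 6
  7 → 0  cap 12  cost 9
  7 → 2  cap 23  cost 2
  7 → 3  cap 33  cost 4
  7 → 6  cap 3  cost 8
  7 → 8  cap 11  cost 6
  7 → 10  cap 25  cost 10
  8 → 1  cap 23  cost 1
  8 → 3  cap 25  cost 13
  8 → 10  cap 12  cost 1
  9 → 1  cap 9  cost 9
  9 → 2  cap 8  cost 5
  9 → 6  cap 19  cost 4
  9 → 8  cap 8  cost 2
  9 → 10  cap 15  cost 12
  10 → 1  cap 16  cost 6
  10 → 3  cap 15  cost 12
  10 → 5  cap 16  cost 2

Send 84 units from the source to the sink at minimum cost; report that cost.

shortest-cost path #1: 7→2→8→1 push 4 @ unit cost 6 (adds 24)
shortest-cost path #2: 7→8→1 push 11 @ unit cost 7 (adds 77)
shortest-cost path #3: 7→3→9→8→1 push 8 @ unit cost 12 (adds 96)
shortest-cost path #4: 7→3→5→1 push 25 @ unit cost 15 (adds 375)
shortest-cost path #5: 7→10→1 push 16 @ unit cost 16 (adds 256)
shortest-cost path #6: 7→10→5→1 push 6 @ unit cost 19 (adds 114)
shortest-cost path #7: 7→10→5→4→1 push 3 @ unit cost 20 (adds 60)
shortest-cost path #8: 7→0→4→1 push 11 @ unit cost 24 (adds 264)
total cost = 1266

Minimum cost for 84 units: 1266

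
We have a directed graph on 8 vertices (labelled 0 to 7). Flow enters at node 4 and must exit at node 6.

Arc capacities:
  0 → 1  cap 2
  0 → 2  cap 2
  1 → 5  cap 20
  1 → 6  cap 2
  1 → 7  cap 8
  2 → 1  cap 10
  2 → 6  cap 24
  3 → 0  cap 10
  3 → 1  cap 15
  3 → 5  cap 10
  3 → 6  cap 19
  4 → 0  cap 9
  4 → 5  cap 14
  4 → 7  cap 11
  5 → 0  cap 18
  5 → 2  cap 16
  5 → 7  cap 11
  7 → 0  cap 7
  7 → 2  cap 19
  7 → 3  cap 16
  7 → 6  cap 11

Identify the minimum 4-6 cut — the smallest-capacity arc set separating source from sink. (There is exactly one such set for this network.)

augment #1: 4→7→6 push 11
augment #2: 4→0→1→6 push 2
augment #3: 4→0→2→6 push 2
augment #4: 4→5→2→6 push 14
max flow = 29; residual-reachable set from 4 gives S-side
cut edges (S→T): {(0,1), (0,2), (4,5), (4,7)} total cap 29

Min-cut arcs: {(0,1), (0,2), (4,5), (4,7)} (total capacity 29)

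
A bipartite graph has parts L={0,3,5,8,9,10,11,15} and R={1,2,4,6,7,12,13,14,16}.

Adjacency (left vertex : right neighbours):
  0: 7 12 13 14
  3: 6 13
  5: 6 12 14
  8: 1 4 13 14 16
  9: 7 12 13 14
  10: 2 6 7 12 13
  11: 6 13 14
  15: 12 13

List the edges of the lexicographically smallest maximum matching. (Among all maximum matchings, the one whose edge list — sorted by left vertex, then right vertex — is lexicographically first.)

|M| = 7 (so the lex-smallest maximum matching has 7 edges)
process left vertices in ascending order; for each, take the smallest-labelled available neighbour that still permits 7 edges overall, or leave it unmatched if none does
lex-smallest matching: {0-7, 3-6, 5-12, 8-1, 9-13, 10-2, 11-14}

Lex-smallest maximum matching: {(0,7), (3,6), (5,12), (8,1), (9,13), (10,2), (11,14)}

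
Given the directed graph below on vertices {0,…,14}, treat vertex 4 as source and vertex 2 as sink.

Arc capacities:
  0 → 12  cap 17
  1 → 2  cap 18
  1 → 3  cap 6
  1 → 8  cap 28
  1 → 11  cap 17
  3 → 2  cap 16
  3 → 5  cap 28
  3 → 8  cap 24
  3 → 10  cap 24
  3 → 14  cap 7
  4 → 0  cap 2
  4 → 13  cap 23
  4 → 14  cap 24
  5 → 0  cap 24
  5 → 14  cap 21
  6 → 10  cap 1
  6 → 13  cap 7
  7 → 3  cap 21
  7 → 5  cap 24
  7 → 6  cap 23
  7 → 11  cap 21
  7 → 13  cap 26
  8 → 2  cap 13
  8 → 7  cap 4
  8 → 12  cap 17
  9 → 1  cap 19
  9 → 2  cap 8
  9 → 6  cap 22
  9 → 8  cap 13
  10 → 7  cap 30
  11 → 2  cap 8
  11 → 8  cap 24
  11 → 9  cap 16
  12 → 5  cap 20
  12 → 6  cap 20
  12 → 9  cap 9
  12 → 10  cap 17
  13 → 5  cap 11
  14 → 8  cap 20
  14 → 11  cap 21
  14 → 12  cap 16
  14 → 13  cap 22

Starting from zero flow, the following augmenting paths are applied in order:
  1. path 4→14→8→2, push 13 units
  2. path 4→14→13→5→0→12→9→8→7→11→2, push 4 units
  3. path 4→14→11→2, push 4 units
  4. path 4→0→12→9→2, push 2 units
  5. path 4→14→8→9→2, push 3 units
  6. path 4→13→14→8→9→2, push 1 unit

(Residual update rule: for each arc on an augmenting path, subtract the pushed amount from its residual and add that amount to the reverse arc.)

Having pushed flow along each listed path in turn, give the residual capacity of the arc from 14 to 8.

Residual capacity of (14,8): 3

after path 1 (4→14→8→2, push 13): res(14,8)=7
after path 2 (4→14→13→5→0→12→9→8→7→11→2, push 4): res(14,8)=7
after path 3 (4→14→11→2, push 4): res(14,8)=7
after path 4 (4→0→12→9→2, push 2): res(14,8)=7
after path 5 (4→14→8→9→2, push 3): res(14,8)=4
after path 6 (4→13→14→8→9→2, push 1): res(14,8)=3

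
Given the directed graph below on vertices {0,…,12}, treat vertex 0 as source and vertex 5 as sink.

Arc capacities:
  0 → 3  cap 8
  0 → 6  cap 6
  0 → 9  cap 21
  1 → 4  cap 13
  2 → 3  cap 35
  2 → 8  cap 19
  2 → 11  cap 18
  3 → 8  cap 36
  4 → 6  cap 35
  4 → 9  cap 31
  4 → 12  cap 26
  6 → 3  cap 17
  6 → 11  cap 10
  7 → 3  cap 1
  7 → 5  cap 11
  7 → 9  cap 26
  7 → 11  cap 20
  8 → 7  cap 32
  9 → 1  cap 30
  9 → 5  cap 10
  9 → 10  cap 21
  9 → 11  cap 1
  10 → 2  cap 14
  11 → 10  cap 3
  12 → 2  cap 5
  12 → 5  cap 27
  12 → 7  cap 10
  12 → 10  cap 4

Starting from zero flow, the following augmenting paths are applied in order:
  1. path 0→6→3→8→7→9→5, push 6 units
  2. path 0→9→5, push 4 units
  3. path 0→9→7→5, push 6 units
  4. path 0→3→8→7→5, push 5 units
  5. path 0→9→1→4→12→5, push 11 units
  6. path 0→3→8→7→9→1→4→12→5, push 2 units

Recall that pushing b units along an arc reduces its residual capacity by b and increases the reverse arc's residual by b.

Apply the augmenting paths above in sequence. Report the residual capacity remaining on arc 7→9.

after path 1 (0→6→3→8→7→9→5, push 6): res(7,9)=20
after path 2 (0→9→5, push 4): res(7,9)=20
after path 3 (0→9→7→5, push 6): res(7,9)=26
after path 4 (0→3→8→7→5, push 5): res(7,9)=26
after path 5 (0→9→1→4→12→5, push 11): res(7,9)=26
after path 6 (0→3→8→7→9→1→4→12→5, push 2): res(7,9)=24

Residual capacity of (7,9): 24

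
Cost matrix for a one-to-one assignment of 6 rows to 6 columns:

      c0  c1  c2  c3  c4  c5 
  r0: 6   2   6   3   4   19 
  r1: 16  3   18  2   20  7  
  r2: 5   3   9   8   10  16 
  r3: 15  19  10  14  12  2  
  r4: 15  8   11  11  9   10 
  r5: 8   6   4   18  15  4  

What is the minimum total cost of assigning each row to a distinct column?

Minimum assignment cost: 24

optimal assignment: row0→col1 (cost 2), row1→col3 (cost 2), row2→col0 (cost 5), row3→col5 (cost 2), row4→col4 (cost 9), row5→col2 (cost 4)
total = 2 + 2 + 5 + 2 + 9 + 4 = 24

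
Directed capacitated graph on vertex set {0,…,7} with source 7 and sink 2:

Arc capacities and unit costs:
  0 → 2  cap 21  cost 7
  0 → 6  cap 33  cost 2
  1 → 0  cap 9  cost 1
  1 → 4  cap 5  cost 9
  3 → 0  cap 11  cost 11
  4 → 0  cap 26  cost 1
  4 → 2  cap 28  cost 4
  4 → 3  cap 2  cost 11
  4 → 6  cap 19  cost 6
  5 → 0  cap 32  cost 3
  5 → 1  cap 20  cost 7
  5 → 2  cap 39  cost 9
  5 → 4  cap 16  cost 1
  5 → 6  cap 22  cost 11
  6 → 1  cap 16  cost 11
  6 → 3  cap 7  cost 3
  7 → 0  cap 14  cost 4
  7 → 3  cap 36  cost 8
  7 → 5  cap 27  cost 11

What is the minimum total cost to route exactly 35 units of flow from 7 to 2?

shortest-cost path #1: 7→0→2 push 14 @ unit cost 11 (adds 154)
shortest-cost path #2: 7→5→4→2 push 16 @ unit cost 16 (adds 256)
shortest-cost path #3: 7→5→2 push 5 @ unit cost 20 (adds 100)
total cost = 510

Minimum cost for 35 units: 510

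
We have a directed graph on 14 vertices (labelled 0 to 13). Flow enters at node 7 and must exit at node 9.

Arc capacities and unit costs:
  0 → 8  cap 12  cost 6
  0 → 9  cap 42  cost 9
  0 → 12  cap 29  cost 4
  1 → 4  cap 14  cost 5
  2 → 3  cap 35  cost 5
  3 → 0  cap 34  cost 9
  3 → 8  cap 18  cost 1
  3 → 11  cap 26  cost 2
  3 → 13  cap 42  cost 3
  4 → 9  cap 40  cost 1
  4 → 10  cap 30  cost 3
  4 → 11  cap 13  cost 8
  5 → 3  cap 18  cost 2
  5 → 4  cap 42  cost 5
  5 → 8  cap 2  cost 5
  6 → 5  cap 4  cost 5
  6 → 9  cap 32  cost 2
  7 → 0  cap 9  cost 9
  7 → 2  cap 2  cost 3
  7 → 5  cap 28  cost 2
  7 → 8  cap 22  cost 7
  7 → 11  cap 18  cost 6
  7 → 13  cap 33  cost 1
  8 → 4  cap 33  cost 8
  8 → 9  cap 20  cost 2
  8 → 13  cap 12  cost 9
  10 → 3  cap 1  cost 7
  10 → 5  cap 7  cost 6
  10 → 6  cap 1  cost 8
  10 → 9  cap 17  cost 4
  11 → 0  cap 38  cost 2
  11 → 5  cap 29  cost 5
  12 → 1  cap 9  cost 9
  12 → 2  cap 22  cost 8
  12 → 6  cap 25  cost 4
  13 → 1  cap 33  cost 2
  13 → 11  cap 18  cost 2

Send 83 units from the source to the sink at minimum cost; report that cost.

shortest-cost path #1: 7→5→3→8→9 push 18 @ unit cost 7 (adds 126)
shortest-cost path #2: 7→5→4→9 push 10 @ unit cost 8 (adds 80)
shortest-cost path #3: 7→8→9 push 2 @ unit cost 9 (adds 18)
shortest-cost path #4: 7→13→1→4→9 push 14 @ unit cost 9 (adds 126)
shortest-cost path #5: 7→8→3→5→4→9 push 16 @ unit cost 10 (adds 160)
shortest-cost path #6: 7→13→11→0→9 push 18 @ unit cost 14 (adds 252)
shortest-cost path #7: 7→8→3→5→4→10→9 push 2 @ unit cost 16 (adds 32)
shortest-cost path #8: 7→11→0→9 push 3 @ unit cost 17 (adds 51)
total cost = 845

Minimum cost for 83 units: 845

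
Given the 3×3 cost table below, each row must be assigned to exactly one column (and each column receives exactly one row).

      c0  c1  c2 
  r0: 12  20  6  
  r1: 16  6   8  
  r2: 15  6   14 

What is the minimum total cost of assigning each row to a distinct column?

optimal assignment: row0→col0 (cost 12), row1→col2 (cost 8), row2→col1 (cost 6)
total = 12 + 8 + 6 = 26

Minimum assignment cost: 26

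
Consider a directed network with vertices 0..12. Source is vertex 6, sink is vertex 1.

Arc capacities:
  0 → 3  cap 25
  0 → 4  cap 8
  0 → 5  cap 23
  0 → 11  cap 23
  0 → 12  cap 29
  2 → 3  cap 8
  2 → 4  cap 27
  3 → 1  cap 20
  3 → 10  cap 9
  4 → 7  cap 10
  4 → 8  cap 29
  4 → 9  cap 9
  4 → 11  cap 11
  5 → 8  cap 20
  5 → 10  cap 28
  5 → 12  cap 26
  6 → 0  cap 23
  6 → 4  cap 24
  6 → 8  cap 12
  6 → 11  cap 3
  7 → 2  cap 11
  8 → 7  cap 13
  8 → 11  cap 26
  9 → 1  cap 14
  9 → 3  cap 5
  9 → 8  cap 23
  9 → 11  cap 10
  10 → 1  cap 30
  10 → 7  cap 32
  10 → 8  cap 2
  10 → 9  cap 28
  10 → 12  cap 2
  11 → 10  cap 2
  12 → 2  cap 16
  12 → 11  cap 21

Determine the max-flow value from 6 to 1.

Maximum flow value: 42

augment #1: 6→0→3→1 bottleneck 20, total now 20
augment #2: 6→4→9→1 bottleneck 9, total now 29
augment #3: 6→11→10→1 bottleneck 2, total now 31
augment #4: 6→0→3→10→1 bottleneck 3, total now 34
augment #5: 6→4→7→2→3→10→1 bottleneck 6, total now 40
augment #6: 6→4→7→2→3→0→5→10→1 bottleneck 2, total now 42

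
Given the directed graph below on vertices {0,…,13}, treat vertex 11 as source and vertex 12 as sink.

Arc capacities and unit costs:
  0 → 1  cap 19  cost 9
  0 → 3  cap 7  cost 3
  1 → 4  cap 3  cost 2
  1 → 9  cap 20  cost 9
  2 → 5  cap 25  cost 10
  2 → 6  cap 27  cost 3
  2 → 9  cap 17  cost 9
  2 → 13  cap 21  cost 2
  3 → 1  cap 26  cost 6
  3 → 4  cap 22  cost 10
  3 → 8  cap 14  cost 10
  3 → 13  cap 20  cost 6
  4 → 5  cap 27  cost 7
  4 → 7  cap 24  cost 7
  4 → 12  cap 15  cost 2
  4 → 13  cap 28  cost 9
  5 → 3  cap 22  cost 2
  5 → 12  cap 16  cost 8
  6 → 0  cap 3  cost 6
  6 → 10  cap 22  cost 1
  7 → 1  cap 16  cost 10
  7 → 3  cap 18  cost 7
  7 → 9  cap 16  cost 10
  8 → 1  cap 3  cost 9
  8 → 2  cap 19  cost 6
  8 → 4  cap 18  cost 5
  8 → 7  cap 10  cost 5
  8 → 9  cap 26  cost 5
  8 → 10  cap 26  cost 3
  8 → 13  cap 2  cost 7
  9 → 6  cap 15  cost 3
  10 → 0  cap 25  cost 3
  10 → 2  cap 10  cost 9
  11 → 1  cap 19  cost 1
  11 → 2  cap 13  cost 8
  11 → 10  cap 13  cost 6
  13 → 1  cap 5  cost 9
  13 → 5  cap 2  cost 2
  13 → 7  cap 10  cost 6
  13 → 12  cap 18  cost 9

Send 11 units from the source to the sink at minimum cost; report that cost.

shortest-cost path #1: 11→1→4→12 push 3 @ unit cost 5 (adds 15)
shortest-cost path #2: 11→2→13→12 push 8 @ unit cost 19 (adds 152)
total cost = 167

Minimum cost for 11 units: 167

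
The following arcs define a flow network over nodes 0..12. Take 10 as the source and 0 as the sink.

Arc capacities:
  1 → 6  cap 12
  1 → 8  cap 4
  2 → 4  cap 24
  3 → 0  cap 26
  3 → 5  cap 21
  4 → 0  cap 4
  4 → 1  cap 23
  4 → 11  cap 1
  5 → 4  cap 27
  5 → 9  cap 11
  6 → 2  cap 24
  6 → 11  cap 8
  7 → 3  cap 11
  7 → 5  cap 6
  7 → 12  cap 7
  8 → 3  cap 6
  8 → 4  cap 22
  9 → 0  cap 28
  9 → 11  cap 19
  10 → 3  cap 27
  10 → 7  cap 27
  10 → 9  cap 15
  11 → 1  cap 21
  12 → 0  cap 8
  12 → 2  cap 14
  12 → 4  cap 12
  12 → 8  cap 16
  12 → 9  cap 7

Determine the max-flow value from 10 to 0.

augment #1: 10→3→0 bottleneck 26, total now 26
augment #2: 10→9→0 bottleneck 15, total now 41
augment #3: 10→7→12→0 bottleneck 7, total now 48
augment #4: 10→3→5→4→0 bottleneck 1, total now 49
augment #5: 10→7→5→4→0 bottleneck 3, total now 52
augment #6: 10→7→5→9→0 bottleneck 3, total now 55
augment #7: 10→7→3→5→9→0 bottleneck 8, total now 63

Maximum flow value: 63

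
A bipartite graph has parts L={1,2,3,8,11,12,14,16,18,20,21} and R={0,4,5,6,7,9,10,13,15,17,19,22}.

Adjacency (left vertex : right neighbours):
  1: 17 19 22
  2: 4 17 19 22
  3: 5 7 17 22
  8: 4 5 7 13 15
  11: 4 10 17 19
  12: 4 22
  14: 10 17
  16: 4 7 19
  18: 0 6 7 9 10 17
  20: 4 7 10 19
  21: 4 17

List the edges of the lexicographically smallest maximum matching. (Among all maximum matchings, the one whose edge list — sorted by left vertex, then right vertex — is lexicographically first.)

Lex-smallest maximum matching: {(1,17), (2,4), (3,5), (8,13), (11,10), (12,22), (16,7), (18,0), (20,19)}

|M| = 9 (so the lex-smallest maximum matching has 9 edges)
process left vertices in ascending order; for each, take the smallest-labelled available neighbour that still permits 9 edges overall, or leave it unmatched if none does
lex-smallest matching: {1-17, 2-4, 3-5, 8-13, 11-10, 12-22, 16-7, 18-0, 20-19}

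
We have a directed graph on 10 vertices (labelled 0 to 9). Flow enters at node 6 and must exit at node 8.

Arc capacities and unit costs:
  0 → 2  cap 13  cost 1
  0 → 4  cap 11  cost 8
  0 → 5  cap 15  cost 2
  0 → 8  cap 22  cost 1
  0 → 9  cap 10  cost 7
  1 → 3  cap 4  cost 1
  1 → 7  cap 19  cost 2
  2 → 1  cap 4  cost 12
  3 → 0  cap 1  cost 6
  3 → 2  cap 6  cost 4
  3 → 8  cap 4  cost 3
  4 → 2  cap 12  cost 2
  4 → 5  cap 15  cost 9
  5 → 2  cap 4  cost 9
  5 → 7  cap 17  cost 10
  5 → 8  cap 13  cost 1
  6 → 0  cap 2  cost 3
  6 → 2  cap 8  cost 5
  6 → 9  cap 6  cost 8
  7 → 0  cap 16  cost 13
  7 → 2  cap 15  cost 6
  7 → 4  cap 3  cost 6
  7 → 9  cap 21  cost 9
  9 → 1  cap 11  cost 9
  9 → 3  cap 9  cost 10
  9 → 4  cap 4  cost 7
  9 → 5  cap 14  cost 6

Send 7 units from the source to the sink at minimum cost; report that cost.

Minimum cost for 7 units: 83

shortest-cost path #1: 6→0→8 push 2 @ unit cost 4 (adds 8)
shortest-cost path #2: 6→9→5→8 push 5 @ unit cost 15 (adds 75)
total cost = 83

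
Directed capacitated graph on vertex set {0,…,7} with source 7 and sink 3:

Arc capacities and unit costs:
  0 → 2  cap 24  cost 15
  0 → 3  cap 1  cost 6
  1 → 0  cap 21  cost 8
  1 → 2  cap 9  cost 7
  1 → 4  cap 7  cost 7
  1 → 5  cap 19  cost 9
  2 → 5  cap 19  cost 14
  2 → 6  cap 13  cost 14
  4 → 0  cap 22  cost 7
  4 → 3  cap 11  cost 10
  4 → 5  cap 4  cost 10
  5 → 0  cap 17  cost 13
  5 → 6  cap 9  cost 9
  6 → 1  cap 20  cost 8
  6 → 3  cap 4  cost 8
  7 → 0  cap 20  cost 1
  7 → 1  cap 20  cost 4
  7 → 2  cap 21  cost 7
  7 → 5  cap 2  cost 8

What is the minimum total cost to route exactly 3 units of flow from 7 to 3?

shortest-cost path #1: 7→0→3 push 1 @ unit cost 7 (adds 7)
shortest-cost path #2: 7→1→4→3 push 2 @ unit cost 21 (adds 42)
total cost = 49

Minimum cost for 3 units: 49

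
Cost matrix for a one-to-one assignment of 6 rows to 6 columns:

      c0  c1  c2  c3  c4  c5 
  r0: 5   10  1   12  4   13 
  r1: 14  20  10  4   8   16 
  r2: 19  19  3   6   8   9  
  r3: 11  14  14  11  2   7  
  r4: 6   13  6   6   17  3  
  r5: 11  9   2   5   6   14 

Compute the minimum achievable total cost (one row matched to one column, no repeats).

Minimum assignment cost: 26

optimal assignment: row0→col0 (cost 5), row1→col3 (cost 4), row2→col2 (cost 3), row3→col4 (cost 2), row4→col5 (cost 3), row5→col1 (cost 9)
total = 5 + 4 + 3 + 2 + 3 + 9 = 26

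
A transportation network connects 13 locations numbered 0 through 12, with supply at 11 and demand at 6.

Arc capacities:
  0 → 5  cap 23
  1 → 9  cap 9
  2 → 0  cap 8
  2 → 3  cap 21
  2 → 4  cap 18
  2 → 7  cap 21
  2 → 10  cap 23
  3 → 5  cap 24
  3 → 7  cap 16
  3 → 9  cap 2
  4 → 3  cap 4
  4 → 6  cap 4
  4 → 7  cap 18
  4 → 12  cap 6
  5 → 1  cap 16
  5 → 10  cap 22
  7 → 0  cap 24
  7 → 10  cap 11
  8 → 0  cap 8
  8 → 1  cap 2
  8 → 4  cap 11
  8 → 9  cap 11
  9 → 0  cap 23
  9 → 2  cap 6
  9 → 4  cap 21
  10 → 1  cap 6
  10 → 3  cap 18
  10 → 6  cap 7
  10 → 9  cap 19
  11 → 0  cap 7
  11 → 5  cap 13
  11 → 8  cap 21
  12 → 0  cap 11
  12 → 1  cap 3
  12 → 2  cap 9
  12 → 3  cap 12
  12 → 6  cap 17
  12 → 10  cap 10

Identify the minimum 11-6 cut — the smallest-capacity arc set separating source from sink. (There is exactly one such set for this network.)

augment #1: 11→5→10→6 push 7
augment #2: 11→8→4→6 push 4
augment #3: 11→8→4→12→6 push 6
max flow = 17; residual-reachable set from 11 gives S-side
cut edges (S→T): {(4,6), (4,12), (10,6)} total cap 17

Min-cut arcs: {(4,6), (4,12), (10,6)} (total capacity 17)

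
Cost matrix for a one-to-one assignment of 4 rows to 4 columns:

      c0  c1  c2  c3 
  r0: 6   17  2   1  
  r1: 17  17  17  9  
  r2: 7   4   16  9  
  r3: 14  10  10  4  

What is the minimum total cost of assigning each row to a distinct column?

Minimum assignment cost: 27

optimal assignment: row0→col2 (cost 2), row1→col0 (cost 17), row2→col1 (cost 4), row3→col3 (cost 4)
total = 2 + 17 + 4 + 4 = 27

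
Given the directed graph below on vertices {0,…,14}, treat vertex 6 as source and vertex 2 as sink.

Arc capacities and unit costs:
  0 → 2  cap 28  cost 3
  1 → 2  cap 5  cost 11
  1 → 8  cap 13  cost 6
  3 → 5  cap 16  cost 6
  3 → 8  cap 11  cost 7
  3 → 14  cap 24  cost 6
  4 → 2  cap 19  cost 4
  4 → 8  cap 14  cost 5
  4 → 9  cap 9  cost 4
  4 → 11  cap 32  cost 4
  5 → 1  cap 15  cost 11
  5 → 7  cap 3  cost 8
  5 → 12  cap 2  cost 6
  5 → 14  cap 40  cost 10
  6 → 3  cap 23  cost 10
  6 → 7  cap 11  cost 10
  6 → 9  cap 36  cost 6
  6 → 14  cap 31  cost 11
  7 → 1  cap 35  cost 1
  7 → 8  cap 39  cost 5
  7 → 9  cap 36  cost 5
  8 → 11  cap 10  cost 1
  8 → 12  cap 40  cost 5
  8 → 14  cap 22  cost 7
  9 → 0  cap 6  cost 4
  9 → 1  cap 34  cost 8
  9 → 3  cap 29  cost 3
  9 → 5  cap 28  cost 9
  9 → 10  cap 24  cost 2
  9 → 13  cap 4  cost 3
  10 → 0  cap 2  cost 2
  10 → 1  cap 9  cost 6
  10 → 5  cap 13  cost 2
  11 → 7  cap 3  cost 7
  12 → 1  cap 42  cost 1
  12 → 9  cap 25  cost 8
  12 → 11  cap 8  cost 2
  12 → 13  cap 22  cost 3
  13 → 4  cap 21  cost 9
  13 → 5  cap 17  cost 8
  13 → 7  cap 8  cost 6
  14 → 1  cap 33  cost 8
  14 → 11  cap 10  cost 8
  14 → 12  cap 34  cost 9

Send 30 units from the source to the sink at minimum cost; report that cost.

Minimum cost for 30 units: 762

shortest-cost path #1: 6→9→0→2 push 6 @ unit cost 13 (adds 78)
shortest-cost path #2: 6→9→10→0→2 push 2 @ unit cost 13 (adds 26)
shortest-cost path #3: 6→7→1→2 push 5 @ unit cost 22 (adds 110)
shortest-cost path #4: 6→9→13→4→2 push 4 @ unit cost 22 (adds 88)
shortest-cost path #5: 6→9→10→5→12→13→4→2 push 2 @ unit cost 32 (adds 64)
shortest-cost path #6: 6→7→8→12→13→4→2 push 6 @ unit cost 36 (adds 216)
shortest-cost path #7: 6→14→12→13→4→2 push 5 @ unit cost 36 (adds 180)
total cost = 762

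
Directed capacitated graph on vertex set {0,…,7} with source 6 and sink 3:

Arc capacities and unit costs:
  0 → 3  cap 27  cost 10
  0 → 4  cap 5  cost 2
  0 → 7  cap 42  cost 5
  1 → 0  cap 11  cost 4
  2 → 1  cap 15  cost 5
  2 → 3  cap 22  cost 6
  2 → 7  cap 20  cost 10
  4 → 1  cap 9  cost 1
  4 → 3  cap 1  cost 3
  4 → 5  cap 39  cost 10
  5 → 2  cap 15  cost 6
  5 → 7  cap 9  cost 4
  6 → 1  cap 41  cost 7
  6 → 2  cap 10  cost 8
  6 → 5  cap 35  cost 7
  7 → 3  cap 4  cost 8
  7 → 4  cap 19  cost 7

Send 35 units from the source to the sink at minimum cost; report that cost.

shortest-cost path #1: 6→2→3 push 10 @ unit cost 14 (adds 140)
shortest-cost path #2: 6→1→0→4→3 push 1 @ unit cost 16 (adds 16)
shortest-cost path #3: 6→5→7→3 push 4 @ unit cost 19 (adds 76)
shortest-cost path #4: 6→5→2→3 push 12 @ unit cost 19 (adds 228)
shortest-cost path #5: 6→1→0→3 push 8 @ unit cost 21 (adds 168)
total cost = 628

Minimum cost for 35 units: 628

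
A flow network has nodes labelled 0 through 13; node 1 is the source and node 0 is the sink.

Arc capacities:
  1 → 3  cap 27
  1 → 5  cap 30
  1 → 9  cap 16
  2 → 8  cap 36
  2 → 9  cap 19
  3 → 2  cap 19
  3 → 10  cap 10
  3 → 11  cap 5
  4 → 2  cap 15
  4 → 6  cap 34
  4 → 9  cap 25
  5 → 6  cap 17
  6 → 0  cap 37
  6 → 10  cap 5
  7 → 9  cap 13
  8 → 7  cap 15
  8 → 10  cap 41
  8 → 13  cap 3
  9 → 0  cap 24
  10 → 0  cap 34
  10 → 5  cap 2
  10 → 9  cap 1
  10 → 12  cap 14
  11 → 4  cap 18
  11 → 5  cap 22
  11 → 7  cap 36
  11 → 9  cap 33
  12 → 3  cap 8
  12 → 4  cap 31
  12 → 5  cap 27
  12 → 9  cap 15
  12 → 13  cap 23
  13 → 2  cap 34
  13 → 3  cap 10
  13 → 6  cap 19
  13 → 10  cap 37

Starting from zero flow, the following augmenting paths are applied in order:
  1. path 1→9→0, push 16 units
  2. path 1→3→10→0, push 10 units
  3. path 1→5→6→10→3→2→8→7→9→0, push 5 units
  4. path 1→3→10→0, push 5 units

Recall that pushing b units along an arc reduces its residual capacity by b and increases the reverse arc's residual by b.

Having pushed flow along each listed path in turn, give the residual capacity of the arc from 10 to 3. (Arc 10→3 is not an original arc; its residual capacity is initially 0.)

after path 1 (1→9→0, push 16): res(10,3)=0
after path 2 (1→3→10→0, push 10): res(10,3)=10
after path 3 (1→5→6→10→3→2→8→7→9→0, push 5): res(10,3)=5
after path 4 (1→3→10→0, push 5): res(10,3)=10

Residual capacity of (10,3): 10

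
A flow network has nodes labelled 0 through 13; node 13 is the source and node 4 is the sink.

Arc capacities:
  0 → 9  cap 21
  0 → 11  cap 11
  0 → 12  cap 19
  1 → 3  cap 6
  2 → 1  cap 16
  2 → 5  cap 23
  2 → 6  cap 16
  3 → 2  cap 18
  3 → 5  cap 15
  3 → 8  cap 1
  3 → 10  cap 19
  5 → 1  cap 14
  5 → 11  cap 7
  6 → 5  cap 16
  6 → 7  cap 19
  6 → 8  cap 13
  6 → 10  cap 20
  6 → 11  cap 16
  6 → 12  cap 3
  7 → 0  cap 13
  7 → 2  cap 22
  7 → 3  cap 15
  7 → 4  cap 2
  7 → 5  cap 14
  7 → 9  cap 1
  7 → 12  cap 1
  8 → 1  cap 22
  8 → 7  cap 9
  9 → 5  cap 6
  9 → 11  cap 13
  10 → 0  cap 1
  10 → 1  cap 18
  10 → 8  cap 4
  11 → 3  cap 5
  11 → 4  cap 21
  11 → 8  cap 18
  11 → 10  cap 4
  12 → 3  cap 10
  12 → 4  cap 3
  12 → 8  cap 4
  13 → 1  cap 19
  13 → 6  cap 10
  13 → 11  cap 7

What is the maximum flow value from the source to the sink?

augment #1: 13→11→4 bottleneck 7, total now 7
augment #2: 13→6→7→4 bottleneck 2, total now 9
augment #3: 13→6→11→4 bottleneck 8, total now 17
augment #4: 13→1→3→5→11→4 bottleneck 6, total now 23

Maximum flow value: 23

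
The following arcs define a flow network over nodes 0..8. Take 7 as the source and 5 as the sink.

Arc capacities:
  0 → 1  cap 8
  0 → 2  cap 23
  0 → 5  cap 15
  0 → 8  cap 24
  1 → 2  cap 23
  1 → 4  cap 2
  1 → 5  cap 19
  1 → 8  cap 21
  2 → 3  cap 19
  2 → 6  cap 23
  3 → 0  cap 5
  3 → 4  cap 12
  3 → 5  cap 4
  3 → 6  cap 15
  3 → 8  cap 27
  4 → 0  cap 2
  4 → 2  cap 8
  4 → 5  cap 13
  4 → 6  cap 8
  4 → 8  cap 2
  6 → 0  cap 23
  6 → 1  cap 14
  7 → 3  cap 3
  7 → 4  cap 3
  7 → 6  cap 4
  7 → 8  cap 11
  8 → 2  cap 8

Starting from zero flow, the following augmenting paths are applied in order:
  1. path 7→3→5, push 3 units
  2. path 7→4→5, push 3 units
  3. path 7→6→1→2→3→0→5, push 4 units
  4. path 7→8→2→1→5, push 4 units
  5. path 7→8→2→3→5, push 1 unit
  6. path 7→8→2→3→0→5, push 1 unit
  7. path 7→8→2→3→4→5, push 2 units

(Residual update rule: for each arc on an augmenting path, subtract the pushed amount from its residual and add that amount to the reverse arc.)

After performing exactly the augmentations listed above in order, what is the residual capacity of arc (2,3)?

after path 1 (7→3→5, push 3): res(2,3)=19
after path 2 (7→4→5, push 3): res(2,3)=19
after path 3 (7→6→1→2→3→0→5, push 4): res(2,3)=15
after path 4 (7→8→2→1→5, push 4): res(2,3)=15
after path 5 (7→8→2→3→5, push 1): res(2,3)=14
after path 6 (7→8→2→3→0→5, push 1): res(2,3)=13
after path 7 (7→8→2→3→4→5, push 2): res(2,3)=11

Residual capacity of (2,3): 11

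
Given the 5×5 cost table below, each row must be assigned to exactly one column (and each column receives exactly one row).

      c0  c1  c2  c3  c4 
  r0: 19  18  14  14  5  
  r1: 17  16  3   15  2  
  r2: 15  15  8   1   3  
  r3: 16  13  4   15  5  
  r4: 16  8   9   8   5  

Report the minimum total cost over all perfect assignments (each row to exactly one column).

Minimum assignment cost: 33

optimal assignment: row0→col4 (cost 5), row1→col2 (cost 3), row2→col3 (cost 1), row3→col0 (cost 16), row4→col1 (cost 8)
total = 5 + 3 + 1 + 16 + 8 = 33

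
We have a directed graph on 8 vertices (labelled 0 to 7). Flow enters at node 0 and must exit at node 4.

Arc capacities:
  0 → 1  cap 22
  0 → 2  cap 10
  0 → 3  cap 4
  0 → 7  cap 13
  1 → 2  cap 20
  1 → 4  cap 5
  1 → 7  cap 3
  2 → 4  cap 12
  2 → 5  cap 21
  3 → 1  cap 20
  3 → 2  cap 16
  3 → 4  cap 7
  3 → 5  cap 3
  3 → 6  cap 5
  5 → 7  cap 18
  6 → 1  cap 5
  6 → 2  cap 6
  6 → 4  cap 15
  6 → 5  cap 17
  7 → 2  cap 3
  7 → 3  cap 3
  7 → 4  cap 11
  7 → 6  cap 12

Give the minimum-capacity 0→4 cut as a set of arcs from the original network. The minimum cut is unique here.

augment #1: 0→1→4 push 5
augment #2: 0→2→4 push 10
augment #3: 0→3→4 push 4
augment #4: 0→7→4 push 11
augment #5: 0→1→2→4 push 2
augment #6: 0→7→3→4 push 2
augment #7: 0→1→7→3→4 push 1
augment #8: 0→1→7→6→4 push 2
augment #9: 0→1→2→5→7→6→4 push 10
max flow = 47; residual-reachable set from 0 gives S-side
cut edges (S→T): {(0,3), (1,4), (2,4), (7,3), (7,4), (7,6)} total cap 47

Min-cut arcs: {(0,3), (1,4), (2,4), (7,3), (7,4), (7,6)} (total capacity 47)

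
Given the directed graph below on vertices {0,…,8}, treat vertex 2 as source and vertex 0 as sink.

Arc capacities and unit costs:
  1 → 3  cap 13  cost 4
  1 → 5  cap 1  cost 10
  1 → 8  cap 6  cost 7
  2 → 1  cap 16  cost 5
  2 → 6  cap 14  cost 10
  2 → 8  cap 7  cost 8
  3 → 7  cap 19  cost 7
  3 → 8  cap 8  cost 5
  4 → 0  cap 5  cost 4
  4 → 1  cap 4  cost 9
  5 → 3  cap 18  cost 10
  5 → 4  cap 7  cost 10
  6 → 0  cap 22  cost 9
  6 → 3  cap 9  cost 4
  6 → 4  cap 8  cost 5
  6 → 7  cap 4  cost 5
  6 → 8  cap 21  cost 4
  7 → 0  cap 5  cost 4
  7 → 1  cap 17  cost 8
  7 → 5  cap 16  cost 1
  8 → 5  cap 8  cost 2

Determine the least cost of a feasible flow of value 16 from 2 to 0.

Minimum cost for 16 units: 306

shortest-cost path #1: 2→6→0 push 14 @ unit cost 19 (adds 266)
shortest-cost path #2: 2→1→3→7→0 push 2 @ unit cost 20 (adds 40)
total cost = 306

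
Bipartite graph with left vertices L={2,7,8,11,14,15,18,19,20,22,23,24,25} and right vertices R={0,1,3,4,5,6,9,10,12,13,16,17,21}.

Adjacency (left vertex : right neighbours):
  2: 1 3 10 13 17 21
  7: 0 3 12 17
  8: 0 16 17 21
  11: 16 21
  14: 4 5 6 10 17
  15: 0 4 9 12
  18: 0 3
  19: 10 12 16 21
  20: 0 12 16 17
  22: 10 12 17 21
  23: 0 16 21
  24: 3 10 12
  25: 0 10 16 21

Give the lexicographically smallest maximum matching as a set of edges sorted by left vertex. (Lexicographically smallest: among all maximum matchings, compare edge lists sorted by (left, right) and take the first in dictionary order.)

Lex-smallest maximum matching: {(2,1), (7,0), (8,16), (11,21), (14,4), (15,9), (18,3), (19,10), (20,12), (22,17)}

|M| = 10 (so the lex-smallest maximum matching has 10 edges)
process left vertices in ascending order; for each, take the smallest-labelled available neighbour that still permits 10 edges overall, or leave it unmatched if none does
lex-smallest matching: {2-1, 7-0, 8-16, 11-21, 14-4, 15-9, 18-3, 19-10, 20-12, 22-17}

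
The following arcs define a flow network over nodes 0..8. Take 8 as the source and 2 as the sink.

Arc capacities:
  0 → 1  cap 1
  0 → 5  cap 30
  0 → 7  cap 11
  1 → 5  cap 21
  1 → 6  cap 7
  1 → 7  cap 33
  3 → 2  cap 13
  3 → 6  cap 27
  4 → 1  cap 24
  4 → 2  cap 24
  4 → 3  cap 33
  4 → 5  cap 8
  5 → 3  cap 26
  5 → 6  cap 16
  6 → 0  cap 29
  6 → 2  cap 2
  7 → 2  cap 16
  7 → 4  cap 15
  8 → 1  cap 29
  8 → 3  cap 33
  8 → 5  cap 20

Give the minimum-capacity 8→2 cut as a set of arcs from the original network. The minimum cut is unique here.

augment #1: 8→3→2 push 13
augment #2: 8→1→6→2 push 2
augment #3: 8→1→7→2 push 16
augment #4: 8→1→7→4→2 push 11
augment #5: 8→3→6→0→7→4→2 push 4
max flow = 46; residual-reachable set from 8 gives S-side
cut edges (S→T): {(3,2), (6,2), (7,2), (7,4)} total cap 46

Min-cut arcs: {(3,2), (6,2), (7,2), (7,4)} (total capacity 46)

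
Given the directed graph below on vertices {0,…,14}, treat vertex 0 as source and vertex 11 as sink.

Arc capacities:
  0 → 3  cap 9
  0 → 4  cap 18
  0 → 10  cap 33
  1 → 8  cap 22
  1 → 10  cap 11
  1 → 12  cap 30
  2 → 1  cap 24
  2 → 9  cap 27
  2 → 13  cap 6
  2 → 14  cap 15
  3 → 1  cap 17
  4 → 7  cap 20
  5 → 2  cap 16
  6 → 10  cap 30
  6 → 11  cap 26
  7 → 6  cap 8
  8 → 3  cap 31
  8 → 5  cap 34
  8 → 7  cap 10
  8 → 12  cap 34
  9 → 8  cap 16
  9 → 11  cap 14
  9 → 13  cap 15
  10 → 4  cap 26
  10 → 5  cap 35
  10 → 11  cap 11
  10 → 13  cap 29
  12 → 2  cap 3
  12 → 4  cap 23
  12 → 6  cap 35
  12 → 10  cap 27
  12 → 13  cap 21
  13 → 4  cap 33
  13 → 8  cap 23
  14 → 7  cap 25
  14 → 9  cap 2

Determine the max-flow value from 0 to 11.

augment #1: 0→10→11 bottleneck 11, total now 11
augment #2: 0→4→7→6→11 bottleneck 8, total now 19
augment #3: 0→3→1→12→6→11 bottleneck 9, total now 28
augment #4: 0→10→5→2→9→11 bottleneck 14, total now 42
augment #5: 0→10→13→8→12→6→11 bottleneck 8, total now 50

Maximum flow value: 50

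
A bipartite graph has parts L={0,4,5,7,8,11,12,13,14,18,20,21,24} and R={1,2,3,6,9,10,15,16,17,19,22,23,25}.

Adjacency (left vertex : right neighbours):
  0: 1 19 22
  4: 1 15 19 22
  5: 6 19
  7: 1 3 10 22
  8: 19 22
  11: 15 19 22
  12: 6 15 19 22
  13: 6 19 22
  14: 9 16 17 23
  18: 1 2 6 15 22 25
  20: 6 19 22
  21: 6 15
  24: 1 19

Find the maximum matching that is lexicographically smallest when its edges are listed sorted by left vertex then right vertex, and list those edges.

Lex-smallest maximum matching: {(0,1), (4,15), (5,6), (7,3), (8,19), (11,22), (14,9), (18,2)}

|M| = 8 (so the lex-smallest maximum matching has 8 edges)
process left vertices in ascending order; for each, take the smallest-labelled available neighbour that still permits 8 edges overall, or leave it unmatched if none does
lex-smallest matching: {0-1, 4-15, 5-6, 7-3, 8-19, 11-22, 14-9, 18-2}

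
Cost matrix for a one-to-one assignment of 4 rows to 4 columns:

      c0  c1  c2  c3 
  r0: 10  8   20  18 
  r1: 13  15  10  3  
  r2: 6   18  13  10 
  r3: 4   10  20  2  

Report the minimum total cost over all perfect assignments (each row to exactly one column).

optimal assignment: row0→col1 (cost 8), row1→col2 (cost 10), row2→col0 (cost 6), row3→col3 (cost 2)
total = 8 + 10 + 6 + 2 = 26

Minimum assignment cost: 26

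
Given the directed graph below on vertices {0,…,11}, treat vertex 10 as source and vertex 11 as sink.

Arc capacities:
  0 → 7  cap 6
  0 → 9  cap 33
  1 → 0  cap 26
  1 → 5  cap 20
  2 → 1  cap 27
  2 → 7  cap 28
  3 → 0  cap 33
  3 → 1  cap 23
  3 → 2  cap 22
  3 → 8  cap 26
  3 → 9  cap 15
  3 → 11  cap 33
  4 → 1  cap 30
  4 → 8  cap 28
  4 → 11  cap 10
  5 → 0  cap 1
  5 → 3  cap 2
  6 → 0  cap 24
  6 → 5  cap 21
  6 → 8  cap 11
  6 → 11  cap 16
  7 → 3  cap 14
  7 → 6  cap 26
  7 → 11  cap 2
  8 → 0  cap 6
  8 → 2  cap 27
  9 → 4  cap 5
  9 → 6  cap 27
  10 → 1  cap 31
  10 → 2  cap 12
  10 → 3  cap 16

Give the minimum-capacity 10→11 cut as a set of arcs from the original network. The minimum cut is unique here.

Min-cut arcs: {(5,3), (6,11), (7,3), (7,11), (9,4), (10,3)} (total capacity 55)

augment #1: 10→3→11 push 16
augment #2: 10→2→7→11 push 2
augment #3: 10→1→5→3→11 push 2
augment #4: 10→2→7→3→11 push 10
augment #5: 10→1→0→7→3→11 push 4
augment #6: 10→1→0→7→6→11 push 2
augment #7: 10→1→0→9→4→11 push 5
augment #8: 10→1→0→9→6→11 push 14
max flow = 55; residual-reachable set from 10 gives S-side
cut edges (S→T): {(5,3), (6,11), (7,3), (7,11), (9,4), (10,3)} total cap 55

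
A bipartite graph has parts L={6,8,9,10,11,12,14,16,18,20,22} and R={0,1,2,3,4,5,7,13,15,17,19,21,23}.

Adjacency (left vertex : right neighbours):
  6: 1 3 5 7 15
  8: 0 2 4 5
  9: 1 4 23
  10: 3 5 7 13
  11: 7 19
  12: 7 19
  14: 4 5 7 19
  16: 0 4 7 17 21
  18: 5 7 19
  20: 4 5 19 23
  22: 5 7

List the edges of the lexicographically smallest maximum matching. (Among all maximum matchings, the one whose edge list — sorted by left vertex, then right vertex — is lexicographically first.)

Lex-smallest maximum matching: {(6,3), (8,0), (9,1), (10,13), (11,7), (12,19), (14,4), (16,17), (18,5), (20,23)}

|M| = 10 (so the lex-smallest maximum matching has 10 edges)
process left vertices in ascending order; for each, take the smallest-labelled available neighbour that still permits 10 edges overall, or leave it unmatched if none does
lex-smallest matching: {6-3, 8-0, 9-1, 10-13, 11-7, 12-19, 14-4, 16-17, 18-5, 20-23}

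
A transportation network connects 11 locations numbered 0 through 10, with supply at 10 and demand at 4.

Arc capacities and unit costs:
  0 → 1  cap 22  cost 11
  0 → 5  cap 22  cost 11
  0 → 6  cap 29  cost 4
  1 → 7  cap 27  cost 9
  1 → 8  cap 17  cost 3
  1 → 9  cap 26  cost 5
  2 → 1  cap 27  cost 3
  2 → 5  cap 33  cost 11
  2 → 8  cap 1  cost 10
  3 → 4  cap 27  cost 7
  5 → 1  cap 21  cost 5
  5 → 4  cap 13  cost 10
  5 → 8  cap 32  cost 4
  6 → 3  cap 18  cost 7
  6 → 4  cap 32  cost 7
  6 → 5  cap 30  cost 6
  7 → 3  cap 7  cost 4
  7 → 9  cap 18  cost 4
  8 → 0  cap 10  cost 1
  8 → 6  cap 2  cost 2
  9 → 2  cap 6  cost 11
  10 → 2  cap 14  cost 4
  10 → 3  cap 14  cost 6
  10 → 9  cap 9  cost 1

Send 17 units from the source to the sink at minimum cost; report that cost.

shortest-cost path #1: 10→3→4 push 14 @ unit cost 13 (adds 182)
shortest-cost path #2: 10→2→1→8→6→4 push 2 @ unit cost 19 (adds 38)
shortest-cost path #3: 10→2→1→8→0→6→4 push 1 @ unit cost 22 (adds 22)
total cost = 242

Minimum cost for 17 units: 242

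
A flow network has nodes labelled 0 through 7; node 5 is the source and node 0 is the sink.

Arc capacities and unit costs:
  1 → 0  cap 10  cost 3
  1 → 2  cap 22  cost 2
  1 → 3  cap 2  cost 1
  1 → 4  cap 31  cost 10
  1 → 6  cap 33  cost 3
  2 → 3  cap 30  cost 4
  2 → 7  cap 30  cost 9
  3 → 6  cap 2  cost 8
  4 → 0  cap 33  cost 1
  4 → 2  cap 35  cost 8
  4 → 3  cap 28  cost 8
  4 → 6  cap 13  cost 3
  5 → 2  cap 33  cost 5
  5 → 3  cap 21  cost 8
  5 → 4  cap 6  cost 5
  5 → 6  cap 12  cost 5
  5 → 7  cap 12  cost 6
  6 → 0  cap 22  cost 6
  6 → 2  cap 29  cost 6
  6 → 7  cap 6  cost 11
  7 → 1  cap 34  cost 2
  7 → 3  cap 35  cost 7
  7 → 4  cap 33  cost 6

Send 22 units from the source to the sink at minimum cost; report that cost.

shortest-cost path #1: 5→4→0 push 6 @ unit cost 6 (adds 36)
shortest-cost path #2: 5→6→0 push 12 @ unit cost 11 (adds 132)
shortest-cost path #3: 5→7→1→0 push 4 @ unit cost 11 (adds 44)
total cost = 212

Minimum cost for 22 units: 212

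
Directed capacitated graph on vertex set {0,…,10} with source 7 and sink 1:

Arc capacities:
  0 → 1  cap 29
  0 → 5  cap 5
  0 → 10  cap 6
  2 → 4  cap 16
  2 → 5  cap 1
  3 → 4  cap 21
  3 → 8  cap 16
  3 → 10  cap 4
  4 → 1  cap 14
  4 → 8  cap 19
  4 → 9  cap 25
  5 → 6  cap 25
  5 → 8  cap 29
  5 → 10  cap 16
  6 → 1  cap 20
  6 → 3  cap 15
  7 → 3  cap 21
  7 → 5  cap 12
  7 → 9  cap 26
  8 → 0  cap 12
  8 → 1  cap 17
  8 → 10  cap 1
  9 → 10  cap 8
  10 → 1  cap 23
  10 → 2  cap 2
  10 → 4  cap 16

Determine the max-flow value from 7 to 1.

augment #1: 7→3→4→1 bottleneck 14, total now 14
augment #2: 7→3→8→1 bottleneck 7, total now 21
augment #3: 7→5→6→1 bottleneck 12, total now 33
augment #4: 7→9→10→1 bottleneck 8, total now 41

Maximum flow value: 41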